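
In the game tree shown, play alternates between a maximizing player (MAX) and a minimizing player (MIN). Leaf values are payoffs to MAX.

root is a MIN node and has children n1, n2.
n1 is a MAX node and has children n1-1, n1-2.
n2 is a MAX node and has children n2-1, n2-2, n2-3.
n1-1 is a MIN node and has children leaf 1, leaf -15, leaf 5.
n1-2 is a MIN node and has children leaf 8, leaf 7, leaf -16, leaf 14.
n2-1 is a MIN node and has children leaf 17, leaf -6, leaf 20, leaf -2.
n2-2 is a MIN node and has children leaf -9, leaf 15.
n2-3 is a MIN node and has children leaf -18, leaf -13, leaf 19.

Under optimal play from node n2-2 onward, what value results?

n2-2 (MIN): min(-9, 15) = -9

-9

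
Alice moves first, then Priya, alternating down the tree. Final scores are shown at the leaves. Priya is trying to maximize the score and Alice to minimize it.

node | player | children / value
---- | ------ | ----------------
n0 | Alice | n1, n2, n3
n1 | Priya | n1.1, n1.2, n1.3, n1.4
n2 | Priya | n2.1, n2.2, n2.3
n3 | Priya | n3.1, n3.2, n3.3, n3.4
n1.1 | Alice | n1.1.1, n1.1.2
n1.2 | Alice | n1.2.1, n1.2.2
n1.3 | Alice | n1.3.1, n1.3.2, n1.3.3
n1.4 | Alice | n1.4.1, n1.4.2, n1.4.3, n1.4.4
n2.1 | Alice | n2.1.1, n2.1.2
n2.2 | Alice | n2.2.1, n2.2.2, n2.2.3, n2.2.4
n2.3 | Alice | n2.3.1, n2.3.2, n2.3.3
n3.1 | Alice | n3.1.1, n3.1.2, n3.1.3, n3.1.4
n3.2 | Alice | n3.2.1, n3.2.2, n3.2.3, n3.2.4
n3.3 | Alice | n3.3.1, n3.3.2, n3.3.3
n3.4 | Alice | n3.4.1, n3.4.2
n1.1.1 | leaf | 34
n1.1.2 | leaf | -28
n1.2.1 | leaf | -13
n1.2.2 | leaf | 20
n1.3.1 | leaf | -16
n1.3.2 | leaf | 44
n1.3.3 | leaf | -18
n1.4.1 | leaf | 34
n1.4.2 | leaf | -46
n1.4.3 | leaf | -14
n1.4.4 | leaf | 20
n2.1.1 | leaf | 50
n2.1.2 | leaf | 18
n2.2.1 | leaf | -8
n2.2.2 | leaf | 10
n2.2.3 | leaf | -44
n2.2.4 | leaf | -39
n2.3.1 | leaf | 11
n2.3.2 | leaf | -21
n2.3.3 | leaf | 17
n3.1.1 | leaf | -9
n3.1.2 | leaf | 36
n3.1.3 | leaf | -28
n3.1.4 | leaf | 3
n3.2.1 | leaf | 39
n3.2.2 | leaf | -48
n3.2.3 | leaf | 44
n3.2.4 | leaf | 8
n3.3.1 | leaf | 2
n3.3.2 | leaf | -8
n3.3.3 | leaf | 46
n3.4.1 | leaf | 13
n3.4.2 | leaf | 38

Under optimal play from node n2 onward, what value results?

n2.1 (Alice): min(50, 18) = 18
n2.2 (Alice): min(-8, 10, -44, -39) = -44
n2.3 (Alice): min(11, -21, 17) = -21
n2 (Priya): max(18, -44, -21) = 18

18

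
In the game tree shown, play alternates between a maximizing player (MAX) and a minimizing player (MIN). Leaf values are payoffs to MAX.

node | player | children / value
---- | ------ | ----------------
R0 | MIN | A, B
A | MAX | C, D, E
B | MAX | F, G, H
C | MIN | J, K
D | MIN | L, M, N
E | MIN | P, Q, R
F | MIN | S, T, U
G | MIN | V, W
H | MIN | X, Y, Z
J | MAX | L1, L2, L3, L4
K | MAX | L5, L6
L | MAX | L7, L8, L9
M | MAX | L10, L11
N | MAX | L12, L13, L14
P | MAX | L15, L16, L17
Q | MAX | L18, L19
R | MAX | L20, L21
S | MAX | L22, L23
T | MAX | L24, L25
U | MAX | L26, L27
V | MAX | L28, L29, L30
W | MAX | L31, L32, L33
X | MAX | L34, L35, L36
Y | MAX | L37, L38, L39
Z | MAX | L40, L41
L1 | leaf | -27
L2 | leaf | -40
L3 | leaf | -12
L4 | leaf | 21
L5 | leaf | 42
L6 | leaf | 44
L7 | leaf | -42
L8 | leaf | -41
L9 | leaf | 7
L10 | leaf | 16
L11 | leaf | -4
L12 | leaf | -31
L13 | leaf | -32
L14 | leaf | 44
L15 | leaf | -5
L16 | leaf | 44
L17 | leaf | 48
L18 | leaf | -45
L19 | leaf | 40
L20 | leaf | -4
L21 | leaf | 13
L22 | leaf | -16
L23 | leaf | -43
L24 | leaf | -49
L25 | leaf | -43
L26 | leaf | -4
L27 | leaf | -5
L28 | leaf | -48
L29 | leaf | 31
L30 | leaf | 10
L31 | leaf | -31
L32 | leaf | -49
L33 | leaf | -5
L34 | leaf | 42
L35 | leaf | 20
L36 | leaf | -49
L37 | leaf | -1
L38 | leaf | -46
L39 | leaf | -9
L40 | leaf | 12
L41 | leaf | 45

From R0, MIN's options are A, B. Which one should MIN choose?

J (MAX): max(-27, -40, -12, 21) = 21
K (MAX): max(42, 44) = 44
C (MIN): min(21, 44) = 21
L (MAX): max(-42, -41, 7) = 7
M (MAX): max(16, -4) = 16
N (MAX): max(-31, -32, 44) = 44
D (MIN): min(7, 16, 44) = 7
P (MAX): max(-5, 44, 48) = 48
Q (MAX): max(-45, 40) = 40
R (MAX): max(-4, 13) = 13
E (MIN): min(48, 40, 13) = 13
A (MAX): max(21, 7, 13) = 21
S (MAX): max(-16, -43) = -16
T (MAX): max(-49, -43) = -43
U (MAX): max(-4, -5) = -4
F (MIN): min(-16, -43, -4) = -43
V (MAX): max(-48, 31, 10) = 31
W (MAX): max(-31, -49, -5) = -5
G (MIN): min(31, -5) = -5
X (MAX): max(42, 20, -49) = 42
Y (MAX): max(-1, -46, -9) = -1
Z (MAX): max(12, 45) = 45
H (MIN): min(42, -1, 45) = -1
B (MAX): max(-43, -5, -1) = -1
R0 (MIN): min(21, -1) = -1
MIN at R0 wants the lowest of {A=21, B=-1}, so chooses B.

B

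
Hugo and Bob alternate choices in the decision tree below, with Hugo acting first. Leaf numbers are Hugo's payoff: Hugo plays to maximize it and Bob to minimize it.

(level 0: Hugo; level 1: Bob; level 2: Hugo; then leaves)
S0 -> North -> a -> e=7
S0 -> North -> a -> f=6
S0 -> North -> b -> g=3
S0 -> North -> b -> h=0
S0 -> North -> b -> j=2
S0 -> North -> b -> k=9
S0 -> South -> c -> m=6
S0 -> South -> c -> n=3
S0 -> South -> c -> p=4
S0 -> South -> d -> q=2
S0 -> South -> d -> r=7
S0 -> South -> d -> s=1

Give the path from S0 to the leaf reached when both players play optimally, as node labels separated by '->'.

a (Hugo): max(7, 6) = 7
b (Hugo): max(3, 0, 2, 9) = 9
North (Bob): min(7, 9) = 7
c (Hugo): max(6, 3, 4) = 6
d (Hugo): max(2, 7, 1) = 7
South (Bob): min(6, 7) = 6
S0 (Hugo): max(7, 6) = 7
At S0, Hugo picks North (highest: 7).
At North, Bob picks a (lowest: 7).
At a, Hugo picks e (highest: 7).
Terminal value 7.

S0 -> North -> a -> e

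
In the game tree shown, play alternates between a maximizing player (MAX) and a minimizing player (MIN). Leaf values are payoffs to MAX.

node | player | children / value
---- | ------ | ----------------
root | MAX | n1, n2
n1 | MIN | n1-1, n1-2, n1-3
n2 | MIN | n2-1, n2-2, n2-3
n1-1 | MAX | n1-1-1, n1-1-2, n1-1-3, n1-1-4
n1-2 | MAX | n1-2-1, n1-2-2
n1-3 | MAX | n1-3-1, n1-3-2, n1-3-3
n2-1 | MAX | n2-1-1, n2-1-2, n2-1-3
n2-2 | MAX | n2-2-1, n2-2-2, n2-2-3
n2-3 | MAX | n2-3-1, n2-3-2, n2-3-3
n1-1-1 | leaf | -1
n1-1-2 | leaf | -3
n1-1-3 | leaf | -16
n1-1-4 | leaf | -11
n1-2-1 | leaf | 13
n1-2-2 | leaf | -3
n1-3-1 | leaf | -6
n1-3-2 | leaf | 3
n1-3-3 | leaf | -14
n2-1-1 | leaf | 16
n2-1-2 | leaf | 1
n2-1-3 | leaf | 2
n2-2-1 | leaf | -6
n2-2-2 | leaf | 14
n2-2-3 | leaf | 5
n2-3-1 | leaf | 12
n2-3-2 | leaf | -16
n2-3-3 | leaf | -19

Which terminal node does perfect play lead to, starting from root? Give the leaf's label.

n2-3-1

n1-1 (MAX): max(-1, -3, -16, -11) = -1
n1-2 (MAX): max(13, -3) = 13
n1-3 (MAX): max(-6, 3, -14) = 3
n1 (MIN): min(-1, 13, 3) = -1
n2-1 (MAX): max(16, 1, 2) = 16
n2-2 (MAX): max(-6, 14, 5) = 14
n2-3 (MAX): max(12, -16, -19) = 12
n2 (MIN): min(16, 14, 12) = 12
root (MAX): max(-1, 12) = 12
At root, MAX picks n2 (highest: 12).
At n2, MIN picks n2-3 (lowest: 12).
At n2-3, MAX picks n2-3-1 (highest: 12).
Terminal value 12.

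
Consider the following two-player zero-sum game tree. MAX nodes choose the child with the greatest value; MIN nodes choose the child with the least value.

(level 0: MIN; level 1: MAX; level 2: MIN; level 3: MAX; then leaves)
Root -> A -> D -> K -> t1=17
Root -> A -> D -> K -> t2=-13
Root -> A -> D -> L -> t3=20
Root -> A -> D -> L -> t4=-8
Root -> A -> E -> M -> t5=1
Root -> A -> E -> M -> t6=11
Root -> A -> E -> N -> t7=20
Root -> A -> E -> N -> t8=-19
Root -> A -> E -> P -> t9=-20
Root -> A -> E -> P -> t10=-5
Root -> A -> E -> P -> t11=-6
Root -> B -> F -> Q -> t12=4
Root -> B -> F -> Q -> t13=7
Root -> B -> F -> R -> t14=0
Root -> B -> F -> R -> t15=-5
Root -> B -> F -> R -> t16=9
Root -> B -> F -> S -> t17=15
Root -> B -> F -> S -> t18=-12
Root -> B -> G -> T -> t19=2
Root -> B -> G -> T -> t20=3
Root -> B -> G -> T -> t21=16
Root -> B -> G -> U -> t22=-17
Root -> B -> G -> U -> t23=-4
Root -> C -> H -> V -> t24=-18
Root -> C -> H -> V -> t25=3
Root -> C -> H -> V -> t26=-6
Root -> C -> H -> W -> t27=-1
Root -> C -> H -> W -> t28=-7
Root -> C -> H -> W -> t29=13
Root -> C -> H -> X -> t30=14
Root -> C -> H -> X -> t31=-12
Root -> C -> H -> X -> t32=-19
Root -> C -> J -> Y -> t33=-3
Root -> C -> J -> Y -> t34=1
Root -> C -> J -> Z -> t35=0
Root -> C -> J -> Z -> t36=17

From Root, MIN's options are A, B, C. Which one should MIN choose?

C

K (MAX): max(17, -13) = 17
L (MAX): max(20, -8) = 20
D (MIN): min(17, 20) = 17
M (MAX): max(1, 11) = 11
N (MAX): max(20, -19) = 20
P (MAX): max(-20, -5, -6) = -5
E (MIN): min(11, 20, -5) = -5
A (MAX): max(17, -5) = 17
Q (MAX): max(4, 7) = 7
R (MAX): max(0, -5, 9) = 9
S (MAX): max(15, -12) = 15
F (MIN): min(7, 9, 15) = 7
T (MAX): max(2, 3, 16) = 16
U (MAX): max(-17, -4) = -4
G (MIN): min(16, -4) = -4
B (MAX): max(7, -4) = 7
V (MAX): max(-18, 3, -6) = 3
W (MAX): max(-1, -7, 13) = 13
X (MAX): max(14, -12, -19) = 14
H (MIN): min(3, 13, 14) = 3
Y (MAX): max(-3, 1) = 1
Z (MAX): max(0, 17) = 17
J (MIN): min(1, 17) = 1
C (MAX): max(3, 1) = 3
Root (MIN): min(17, 7, 3) = 3
MIN at Root wants the lowest of {A=17, B=7, C=3}, so chooses C.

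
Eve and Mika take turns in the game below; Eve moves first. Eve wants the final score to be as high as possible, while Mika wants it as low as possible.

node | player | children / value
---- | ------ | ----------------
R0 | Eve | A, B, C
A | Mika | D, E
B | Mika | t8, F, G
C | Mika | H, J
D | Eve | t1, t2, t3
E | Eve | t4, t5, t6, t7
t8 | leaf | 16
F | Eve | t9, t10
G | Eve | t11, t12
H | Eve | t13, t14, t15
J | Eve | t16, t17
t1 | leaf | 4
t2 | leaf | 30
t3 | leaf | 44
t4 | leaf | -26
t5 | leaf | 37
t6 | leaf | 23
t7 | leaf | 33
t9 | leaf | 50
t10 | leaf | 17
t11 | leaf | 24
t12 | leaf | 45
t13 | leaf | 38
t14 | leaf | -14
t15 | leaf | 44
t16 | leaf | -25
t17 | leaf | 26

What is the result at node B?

16

F (Eve): max(50, 17) = 50
G (Eve): max(24, 45) = 45
B (Mika): min(16, 50, 45) = 16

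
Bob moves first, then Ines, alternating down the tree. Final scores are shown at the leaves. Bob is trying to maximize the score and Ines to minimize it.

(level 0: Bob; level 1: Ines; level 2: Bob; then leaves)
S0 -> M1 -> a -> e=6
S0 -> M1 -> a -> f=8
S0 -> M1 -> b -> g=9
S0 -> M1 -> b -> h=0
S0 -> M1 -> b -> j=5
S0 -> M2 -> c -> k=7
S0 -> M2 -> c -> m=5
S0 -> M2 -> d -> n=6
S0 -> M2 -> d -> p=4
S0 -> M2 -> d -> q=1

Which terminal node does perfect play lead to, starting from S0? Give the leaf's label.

a (Bob): max(6, 8) = 8
b (Bob): max(9, 0, 5) = 9
M1 (Ines): min(8, 9) = 8
c (Bob): max(7, 5) = 7
d (Bob): max(6, 4, 1) = 6
M2 (Ines): min(7, 6) = 6
S0 (Bob): max(8, 6) = 8
At S0, Bob picks M1 (highest: 8).
At M1, Ines picks a (lowest: 8).
At a, Bob picks f (highest: 8).
Terminal value 8.

f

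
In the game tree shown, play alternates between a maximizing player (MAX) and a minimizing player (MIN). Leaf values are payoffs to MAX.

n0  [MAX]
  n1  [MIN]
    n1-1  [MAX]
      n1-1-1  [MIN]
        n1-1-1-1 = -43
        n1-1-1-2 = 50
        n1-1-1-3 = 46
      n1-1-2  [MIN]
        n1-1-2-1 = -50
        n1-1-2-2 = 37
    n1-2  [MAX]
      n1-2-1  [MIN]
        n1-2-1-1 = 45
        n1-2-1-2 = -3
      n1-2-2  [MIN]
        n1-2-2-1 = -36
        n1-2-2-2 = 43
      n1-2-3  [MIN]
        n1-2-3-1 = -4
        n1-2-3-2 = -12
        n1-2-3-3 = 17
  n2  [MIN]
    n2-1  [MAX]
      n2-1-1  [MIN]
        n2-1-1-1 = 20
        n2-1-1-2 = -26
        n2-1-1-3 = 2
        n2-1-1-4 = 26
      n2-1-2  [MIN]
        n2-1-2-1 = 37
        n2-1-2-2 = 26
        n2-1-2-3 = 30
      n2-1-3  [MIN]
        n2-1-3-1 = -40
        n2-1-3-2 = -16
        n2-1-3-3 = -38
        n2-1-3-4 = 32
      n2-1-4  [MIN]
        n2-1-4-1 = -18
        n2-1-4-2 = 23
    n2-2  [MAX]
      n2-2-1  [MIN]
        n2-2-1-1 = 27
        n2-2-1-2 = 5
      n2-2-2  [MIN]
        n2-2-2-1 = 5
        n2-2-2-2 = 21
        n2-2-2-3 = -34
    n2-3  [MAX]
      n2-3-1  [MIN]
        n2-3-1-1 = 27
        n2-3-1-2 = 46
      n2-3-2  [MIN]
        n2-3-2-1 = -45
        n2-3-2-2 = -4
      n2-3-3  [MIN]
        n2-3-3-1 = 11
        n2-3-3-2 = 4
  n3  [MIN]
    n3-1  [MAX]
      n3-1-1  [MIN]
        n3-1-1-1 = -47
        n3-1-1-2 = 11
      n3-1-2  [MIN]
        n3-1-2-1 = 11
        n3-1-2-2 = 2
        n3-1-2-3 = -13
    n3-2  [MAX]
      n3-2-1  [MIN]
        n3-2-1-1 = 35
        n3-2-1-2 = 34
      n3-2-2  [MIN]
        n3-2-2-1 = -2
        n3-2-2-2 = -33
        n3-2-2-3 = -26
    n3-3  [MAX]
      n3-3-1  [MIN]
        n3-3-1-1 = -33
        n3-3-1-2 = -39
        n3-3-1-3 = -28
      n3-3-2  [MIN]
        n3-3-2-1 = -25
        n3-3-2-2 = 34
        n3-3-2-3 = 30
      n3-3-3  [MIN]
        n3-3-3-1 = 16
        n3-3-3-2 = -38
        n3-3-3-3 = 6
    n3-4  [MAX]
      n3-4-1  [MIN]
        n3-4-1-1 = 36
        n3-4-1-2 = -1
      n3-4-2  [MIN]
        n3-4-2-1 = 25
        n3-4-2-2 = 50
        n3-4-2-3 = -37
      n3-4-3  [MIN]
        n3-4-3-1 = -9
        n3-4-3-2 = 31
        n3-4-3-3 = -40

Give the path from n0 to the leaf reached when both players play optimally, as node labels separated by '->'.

n0 -> n2 -> n2-2 -> n2-2-1 -> n2-2-1-2

n1-1-1 (MIN): min(-43, 50, 46) = -43
n1-1-2 (MIN): min(-50, 37) = -50
n1-1 (MAX): max(-43, -50) = -43
n1-2-1 (MIN): min(45, -3) = -3
n1-2-2 (MIN): min(-36, 43) = -36
n1-2-3 (MIN): min(-4, -12, 17) = -12
n1-2 (MAX): max(-3, -36, -12) = -3
n1 (MIN): min(-43, -3) = -43
n2-1-1 (MIN): min(20, -26, 2, 26) = -26
n2-1-2 (MIN): min(37, 26, 30) = 26
n2-1-3 (MIN): min(-40, -16, -38, 32) = -40
n2-1-4 (MIN): min(-18, 23) = -18
n2-1 (MAX): max(-26, 26, -40, -18) = 26
n2-2-1 (MIN): min(27, 5) = 5
n2-2-2 (MIN): min(5, 21, -34) = -34
n2-2 (MAX): max(5, -34) = 5
n2-3-1 (MIN): min(27, 46) = 27
n2-3-2 (MIN): min(-45, -4) = -45
n2-3-3 (MIN): min(11, 4) = 4
n2-3 (MAX): max(27, -45, 4) = 27
n2 (MIN): min(26, 5, 27) = 5
n3-1-1 (MIN): min(-47, 11) = -47
n3-1-2 (MIN): min(11, 2, -13) = -13
n3-1 (MAX): max(-47, -13) = -13
n3-2-1 (MIN): min(35, 34) = 34
n3-2-2 (MIN): min(-2, -33, -26) = -33
n3-2 (MAX): max(34, -33) = 34
n3-3-1 (MIN): min(-33, -39, -28) = -39
n3-3-2 (MIN): min(-25, 34, 30) = -25
n3-3-3 (MIN): min(16, -38, 6) = -38
n3-3 (MAX): max(-39, -25, -38) = -25
n3-4-1 (MIN): min(36, -1) = -1
n3-4-2 (MIN): min(25, 50, -37) = -37
n3-4-3 (MIN): min(-9, 31, -40) = -40
n3-4 (MAX): max(-1, -37, -40) = -1
n3 (MIN): min(-13, 34, -25, -1) = -25
n0 (MAX): max(-43, 5, -25) = 5
At n0, MAX picks n2 (highest: 5).
At n2, MIN picks n2-2 (lowest: 5).
At n2-2, MAX picks n2-2-1 (highest: 5).
At n2-2-1, MIN picks n2-2-1-2 (lowest: 5).
Terminal value 5.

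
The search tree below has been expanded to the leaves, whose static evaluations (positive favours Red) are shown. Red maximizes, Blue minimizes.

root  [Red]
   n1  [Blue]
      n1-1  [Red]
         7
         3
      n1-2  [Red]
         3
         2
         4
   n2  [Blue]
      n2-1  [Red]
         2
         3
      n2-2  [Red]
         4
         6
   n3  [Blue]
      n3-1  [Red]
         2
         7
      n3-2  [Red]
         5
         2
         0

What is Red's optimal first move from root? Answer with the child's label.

n1-1 (Red): max(7, 3) = 7
n1-2 (Red): max(3, 2, 4) = 4
n1 (Blue): min(7, 4) = 4
n2-1 (Red): max(2, 3) = 3
n2-2 (Red): max(4, 6) = 6
n2 (Blue): min(3, 6) = 3
n3-1 (Red): max(2, 7) = 7
n3-2 (Red): max(5, 2, 0) = 5
n3 (Blue): min(7, 5) = 5
root (Red): max(4, 3, 5) = 5
Red at root wants the highest of {n1=4, n2=3, n3=5}, so chooses n3.

n3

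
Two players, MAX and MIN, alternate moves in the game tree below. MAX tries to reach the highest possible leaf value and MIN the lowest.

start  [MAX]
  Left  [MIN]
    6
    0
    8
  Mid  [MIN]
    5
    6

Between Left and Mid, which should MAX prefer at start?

Mid

Left (MIN): min(6, 0, 8) = 0
Mid (MIN): min(5, 6) = 5
MAX prefers the higher value; Left=0, Mid=5. Mid is better since 5 > 0.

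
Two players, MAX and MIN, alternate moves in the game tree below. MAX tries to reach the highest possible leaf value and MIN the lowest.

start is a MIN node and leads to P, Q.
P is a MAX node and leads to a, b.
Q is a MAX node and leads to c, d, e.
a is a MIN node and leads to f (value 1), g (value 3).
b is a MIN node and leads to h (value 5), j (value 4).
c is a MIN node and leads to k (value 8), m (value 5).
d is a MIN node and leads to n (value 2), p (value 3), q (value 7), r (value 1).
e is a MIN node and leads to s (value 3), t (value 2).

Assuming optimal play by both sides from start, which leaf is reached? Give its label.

j

a (MIN): min(1, 3) = 1
b (MIN): min(5, 4) = 4
P (MAX): max(1, 4) = 4
c (MIN): min(8, 5) = 5
d (MIN): min(2, 3, 7, 1) = 1
e (MIN): min(3, 2) = 2
Q (MAX): max(5, 1, 2) = 5
start (MIN): min(4, 5) = 4
At start, MIN picks P (lowest: 4).
At P, MAX picks b (highest: 4).
At b, MIN picks j (lowest: 4).
Terminal value 4.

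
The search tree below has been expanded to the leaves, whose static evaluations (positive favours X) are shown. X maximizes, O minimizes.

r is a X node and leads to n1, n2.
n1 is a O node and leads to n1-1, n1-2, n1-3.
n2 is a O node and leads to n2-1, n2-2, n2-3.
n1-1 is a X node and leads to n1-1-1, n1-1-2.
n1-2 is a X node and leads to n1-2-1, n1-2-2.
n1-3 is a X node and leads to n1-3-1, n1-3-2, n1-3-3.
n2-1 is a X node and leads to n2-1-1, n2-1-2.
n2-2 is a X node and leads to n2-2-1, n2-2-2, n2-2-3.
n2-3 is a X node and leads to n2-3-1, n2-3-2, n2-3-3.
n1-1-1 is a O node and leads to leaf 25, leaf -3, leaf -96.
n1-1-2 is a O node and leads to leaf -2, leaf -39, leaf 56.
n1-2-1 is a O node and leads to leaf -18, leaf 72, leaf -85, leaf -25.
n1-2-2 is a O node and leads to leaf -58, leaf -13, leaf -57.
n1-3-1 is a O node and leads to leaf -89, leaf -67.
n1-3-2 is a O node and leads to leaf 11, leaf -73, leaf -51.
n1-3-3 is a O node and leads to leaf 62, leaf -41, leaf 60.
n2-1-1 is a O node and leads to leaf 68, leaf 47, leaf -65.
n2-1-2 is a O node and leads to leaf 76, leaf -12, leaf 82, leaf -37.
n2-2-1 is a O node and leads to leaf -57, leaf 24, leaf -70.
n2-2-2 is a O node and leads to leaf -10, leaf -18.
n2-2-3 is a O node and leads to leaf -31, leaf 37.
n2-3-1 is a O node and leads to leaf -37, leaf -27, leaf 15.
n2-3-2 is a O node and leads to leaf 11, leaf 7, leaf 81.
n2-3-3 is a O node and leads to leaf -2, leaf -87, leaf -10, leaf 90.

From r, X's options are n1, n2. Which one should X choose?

n1-1-1 (O): min(25, -3, -96) = -96
n1-1-2 (O): min(-2, -39, 56) = -39
n1-1 (X): max(-96, -39) = -39
n1-2-1 (O): min(-18, 72, -85, -25) = -85
n1-2-2 (O): min(-58, -13, -57) = -58
n1-2 (X): max(-85, -58) = -58
n1-3-1 (O): min(-89, -67) = -89
n1-3-2 (O): min(11, -73, -51) = -73
n1-3-3 (O): min(62, -41, 60) = -41
n1-3 (X): max(-89, -73, -41) = -41
n1 (O): min(-39, -58, -41) = -58
n2-1-1 (O): min(68, 47, -65) = -65
n2-1-2 (O): min(76, -12, 82, -37) = -37
n2-1 (X): max(-65, -37) = -37
n2-2-1 (O): min(-57, 24, -70) = -70
n2-2-2 (O): min(-10, -18) = -18
n2-2-3 (O): min(-31, 37) = -31
n2-2 (X): max(-70, -18, -31) = -18
n2-3-1 (O): min(-37, -27, 15) = -37
n2-3-2 (O): min(11, 7, 81) = 7
n2-3-3 (O): min(-2, -87, -10, 90) = -87
n2-3 (X): max(-37, 7, -87) = 7
n2 (O): min(-37, -18, 7) = -37
r (X): max(-58, -37) = -37
X at r wants the highest of {n1=-58, n2=-37}, so chooses n2.

n2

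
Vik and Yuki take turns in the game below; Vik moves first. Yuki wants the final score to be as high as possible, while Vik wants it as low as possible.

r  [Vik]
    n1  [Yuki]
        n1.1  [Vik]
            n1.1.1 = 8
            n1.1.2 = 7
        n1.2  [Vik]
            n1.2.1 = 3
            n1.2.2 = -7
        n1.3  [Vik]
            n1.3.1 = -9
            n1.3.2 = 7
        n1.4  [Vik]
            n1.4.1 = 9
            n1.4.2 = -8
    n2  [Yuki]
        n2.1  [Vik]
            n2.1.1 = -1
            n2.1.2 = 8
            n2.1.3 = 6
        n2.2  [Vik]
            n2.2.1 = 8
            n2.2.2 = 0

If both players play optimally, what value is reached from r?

n1.1 (Vik): min(8, 7) = 7
n1.2 (Vik): min(3, -7) = -7
n1.3 (Vik): min(-9, 7) = -9
n1.4 (Vik): min(9, -8) = -8
n1 (Yuki): max(7, -7, -9, -8) = 7
n2.1 (Vik): min(-1, 8, 6) = -1
n2.2 (Vik): min(8, 0) = 0
n2 (Yuki): max(-1, 0) = 0
r (Vik): min(7, 0) = 0

0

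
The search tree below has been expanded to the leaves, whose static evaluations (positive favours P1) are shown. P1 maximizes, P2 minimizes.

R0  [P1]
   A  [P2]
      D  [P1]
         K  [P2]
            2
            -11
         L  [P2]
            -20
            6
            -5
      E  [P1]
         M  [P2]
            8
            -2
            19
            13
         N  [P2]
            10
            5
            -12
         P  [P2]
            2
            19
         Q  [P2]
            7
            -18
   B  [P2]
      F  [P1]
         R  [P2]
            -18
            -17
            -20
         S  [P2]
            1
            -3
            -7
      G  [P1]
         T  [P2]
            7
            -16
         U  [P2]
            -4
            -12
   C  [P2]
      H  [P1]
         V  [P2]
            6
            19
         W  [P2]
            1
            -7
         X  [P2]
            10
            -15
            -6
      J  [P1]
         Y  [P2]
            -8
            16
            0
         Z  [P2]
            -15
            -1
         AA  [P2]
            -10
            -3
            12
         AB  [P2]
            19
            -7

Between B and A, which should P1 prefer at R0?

R (P2): min(-18, -17, -20) = -20
S (P2): min(1, -3, -7) = -7
F (P1): max(-20, -7) = -7
T (P2): min(7, -16) = -16
U (P2): min(-4, -12) = -12
G (P1): max(-16, -12) = -12
B (P2): min(-7, -12) = -12
K (P2): min(2, -11) = -11
L (P2): min(-20, 6, -5) = -20
D (P1): max(-11, -20) = -11
M (P2): min(8, -2, 19, 13) = -2
N (P2): min(10, 5, -12) = -12
P (P2): min(2, 19) = 2
Q (P2): min(7, -18) = -18
E (P1): max(-2, -12, 2, -18) = 2
A (P2): min(-11, 2) = -11
P1 prefers the higher value; B=-12, A=-11. A is better since -11 > -12.

A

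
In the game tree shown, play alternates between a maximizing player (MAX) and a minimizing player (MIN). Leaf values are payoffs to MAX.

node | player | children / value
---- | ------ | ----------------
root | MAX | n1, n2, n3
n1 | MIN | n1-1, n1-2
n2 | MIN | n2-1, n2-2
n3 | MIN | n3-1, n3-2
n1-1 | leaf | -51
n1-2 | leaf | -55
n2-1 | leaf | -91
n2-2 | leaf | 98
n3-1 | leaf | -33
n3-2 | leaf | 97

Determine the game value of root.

-33

n1 (MIN): min(-51, -55) = -55
n2 (MIN): min(-91, 98) = -91
n3 (MIN): min(-33, 97) = -33
root (MAX): max(-55, -91, -33) = -33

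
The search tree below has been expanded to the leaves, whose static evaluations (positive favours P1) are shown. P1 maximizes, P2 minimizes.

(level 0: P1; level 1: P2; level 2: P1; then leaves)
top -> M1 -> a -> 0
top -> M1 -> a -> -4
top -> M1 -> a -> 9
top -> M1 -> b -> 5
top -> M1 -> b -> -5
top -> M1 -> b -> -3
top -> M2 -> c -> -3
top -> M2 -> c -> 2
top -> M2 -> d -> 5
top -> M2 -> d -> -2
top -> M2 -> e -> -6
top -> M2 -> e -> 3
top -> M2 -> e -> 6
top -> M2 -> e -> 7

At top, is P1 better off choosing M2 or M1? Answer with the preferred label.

M1

c (P1): max(-3, 2) = 2
d (P1): max(5, -2) = 5
e (P1): max(-6, 3, 6, 7) = 7
M2 (P2): min(2, 5, 7) = 2
a (P1): max(0, -4, 9) = 9
b (P1): max(5, -5, -3) = 5
M1 (P2): min(9, 5) = 5
P1 prefers the higher value; M2=2, M1=5. M1 is better since 5 > 2.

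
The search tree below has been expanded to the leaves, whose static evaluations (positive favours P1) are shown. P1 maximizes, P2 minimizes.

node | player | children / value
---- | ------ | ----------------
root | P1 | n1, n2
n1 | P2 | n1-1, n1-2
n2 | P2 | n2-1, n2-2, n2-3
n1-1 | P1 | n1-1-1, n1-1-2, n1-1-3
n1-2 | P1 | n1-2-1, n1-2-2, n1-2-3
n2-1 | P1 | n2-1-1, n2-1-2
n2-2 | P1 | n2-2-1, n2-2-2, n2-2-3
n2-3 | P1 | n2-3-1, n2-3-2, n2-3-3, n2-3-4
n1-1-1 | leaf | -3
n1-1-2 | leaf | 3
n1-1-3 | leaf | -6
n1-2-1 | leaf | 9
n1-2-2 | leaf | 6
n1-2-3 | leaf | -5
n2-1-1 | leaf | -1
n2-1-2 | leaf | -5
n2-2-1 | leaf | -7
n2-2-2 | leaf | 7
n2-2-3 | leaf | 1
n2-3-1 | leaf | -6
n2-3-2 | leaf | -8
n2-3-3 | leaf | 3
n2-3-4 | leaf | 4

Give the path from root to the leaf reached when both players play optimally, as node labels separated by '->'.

n1-1 (P1): max(-3, 3, -6) = 3
n1-2 (P1): max(9, 6, -5) = 9
n1 (P2): min(3, 9) = 3
n2-1 (P1): max(-1, -5) = -1
n2-2 (P1): max(-7, 7, 1) = 7
n2-3 (P1): max(-6, -8, 3, 4) = 4
n2 (P2): min(-1, 7, 4) = -1
root (P1): max(3, -1) = 3
At root, P1 picks n1 (highest: 3).
At n1, P2 picks n1-1 (lowest: 3).
At n1-1, P1 picks n1-1-2 (highest: 3).
Terminal value 3.

root -> n1 -> n1-1 -> n1-1-2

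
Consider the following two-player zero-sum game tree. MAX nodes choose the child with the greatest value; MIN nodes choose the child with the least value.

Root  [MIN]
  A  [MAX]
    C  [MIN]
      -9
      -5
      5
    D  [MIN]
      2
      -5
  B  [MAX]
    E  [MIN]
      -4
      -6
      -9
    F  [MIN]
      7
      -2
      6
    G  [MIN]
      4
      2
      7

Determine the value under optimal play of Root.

-5

C (MIN): min(-9, -5, 5) = -9
D (MIN): min(2, -5) = -5
A (MAX): max(-9, -5) = -5
E (MIN): min(-4, -6, -9) = -9
F (MIN): min(7, -2, 6) = -2
G (MIN): min(4, 2, 7) = 2
B (MAX): max(-9, -2, 2) = 2
Root (MIN): min(-5, 2) = -5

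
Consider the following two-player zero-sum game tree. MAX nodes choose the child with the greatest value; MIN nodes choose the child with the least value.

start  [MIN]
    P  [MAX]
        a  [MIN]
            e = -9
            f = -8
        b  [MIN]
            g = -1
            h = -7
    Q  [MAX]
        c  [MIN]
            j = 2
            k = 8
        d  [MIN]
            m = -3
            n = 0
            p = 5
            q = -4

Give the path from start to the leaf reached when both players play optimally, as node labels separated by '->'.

start -> P -> b -> h

a (MIN): min(-9, -8) = -9
b (MIN): min(-1, -7) = -7
P (MAX): max(-9, -7) = -7
c (MIN): min(2, 8) = 2
d (MIN): min(-3, 0, 5, -4) = -4
Q (MAX): max(2, -4) = 2
start (MIN): min(-7, 2) = -7
At start, MIN picks P (lowest: -7).
At P, MAX picks b (highest: -7).
At b, MIN picks h (lowest: -7).
Terminal value -7.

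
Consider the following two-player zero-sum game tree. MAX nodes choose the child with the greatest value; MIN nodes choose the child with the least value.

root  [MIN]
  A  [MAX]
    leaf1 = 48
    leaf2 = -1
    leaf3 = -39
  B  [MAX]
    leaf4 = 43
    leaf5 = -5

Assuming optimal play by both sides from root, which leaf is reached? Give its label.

leaf4

A (MAX): max(48, -1, -39) = 48
B (MAX): max(43, -5) = 43
root (MIN): min(48, 43) = 43
At root, MIN picks B (lowest: 43).
At B, MAX picks leaf4 (highest: 43).
Terminal value 43.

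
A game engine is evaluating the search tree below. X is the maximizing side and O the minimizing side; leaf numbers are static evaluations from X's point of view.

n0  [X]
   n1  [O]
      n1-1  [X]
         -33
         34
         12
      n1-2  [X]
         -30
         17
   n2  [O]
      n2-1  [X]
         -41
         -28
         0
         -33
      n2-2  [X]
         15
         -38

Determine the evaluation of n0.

17

n1-1 (X): max(-33, 34, 12) = 34
n1-2 (X): max(-30, 17) = 17
n1 (O): min(34, 17) = 17
n2-1 (X): max(-41, -28, 0, -33) = 0
n2-2 (X): max(15, -38) = 15
n2 (O): min(0, 15) = 0
n0 (X): max(17, 0) = 17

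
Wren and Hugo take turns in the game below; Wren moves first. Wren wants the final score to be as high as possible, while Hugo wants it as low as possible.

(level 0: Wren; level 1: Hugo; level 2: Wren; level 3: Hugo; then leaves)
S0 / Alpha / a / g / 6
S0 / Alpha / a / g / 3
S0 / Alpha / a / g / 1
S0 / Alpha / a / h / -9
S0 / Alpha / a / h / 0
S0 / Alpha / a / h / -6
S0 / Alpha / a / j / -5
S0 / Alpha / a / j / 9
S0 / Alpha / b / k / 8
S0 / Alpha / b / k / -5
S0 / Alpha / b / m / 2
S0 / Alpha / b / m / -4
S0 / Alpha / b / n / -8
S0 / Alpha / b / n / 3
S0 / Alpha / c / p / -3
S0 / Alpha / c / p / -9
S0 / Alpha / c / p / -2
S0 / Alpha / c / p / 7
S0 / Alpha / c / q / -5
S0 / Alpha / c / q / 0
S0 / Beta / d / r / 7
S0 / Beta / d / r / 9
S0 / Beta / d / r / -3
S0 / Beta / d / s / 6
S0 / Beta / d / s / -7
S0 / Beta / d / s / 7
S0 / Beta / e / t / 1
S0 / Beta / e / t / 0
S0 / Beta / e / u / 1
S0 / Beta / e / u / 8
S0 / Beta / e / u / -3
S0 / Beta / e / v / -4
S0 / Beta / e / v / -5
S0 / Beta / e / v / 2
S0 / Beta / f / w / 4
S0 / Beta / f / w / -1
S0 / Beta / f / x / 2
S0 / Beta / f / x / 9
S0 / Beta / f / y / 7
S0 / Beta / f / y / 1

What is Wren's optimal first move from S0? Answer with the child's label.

Beta

g (Hugo): min(6, 3, 1) = 1
h (Hugo): min(-9, 0, -6) = -9
j (Hugo): min(-5, 9) = -5
a (Wren): max(1, -9, -5) = 1
k (Hugo): min(8, -5) = -5
m (Hugo): min(2, -4) = -4
n (Hugo): min(-8, 3) = -8
b (Wren): max(-5, -4, -8) = -4
p (Hugo): min(-3, -9, -2, 7) = -9
q (Hugo): min(-5, 0) = -5
c (Wren): max(-9, -5) = -5
Alpha (Hugo): min(1, -4, -5) = -5
r (Hugo): min(7, 9, -3) = -3
s (Hugo): min(6, -7, 7) = -7
d (Wren): max(-3, -7) = -3
t (Hugo): min(1, 0) = 0
u (Hugo): min(1, 8, -3) = -3
v (Hugo): min(-4, -5, 2) = -5
e (Wren): max(0, -3, -5) = 0
w (Hugo): min(4, -1) = -1
x (Hugo): min(2, 9) = 2
y (Hugo): min(7, 1) = 1
f (Wren): max(-1, 2, 1) = 2
Beta (Hugo): min(-3, 0, 2) = -3
S0 (Wren): max(-5, -3) = -3
Wren at S0 wants the highest of {Alpha=-5, Beta=-3}, so chooses Beta.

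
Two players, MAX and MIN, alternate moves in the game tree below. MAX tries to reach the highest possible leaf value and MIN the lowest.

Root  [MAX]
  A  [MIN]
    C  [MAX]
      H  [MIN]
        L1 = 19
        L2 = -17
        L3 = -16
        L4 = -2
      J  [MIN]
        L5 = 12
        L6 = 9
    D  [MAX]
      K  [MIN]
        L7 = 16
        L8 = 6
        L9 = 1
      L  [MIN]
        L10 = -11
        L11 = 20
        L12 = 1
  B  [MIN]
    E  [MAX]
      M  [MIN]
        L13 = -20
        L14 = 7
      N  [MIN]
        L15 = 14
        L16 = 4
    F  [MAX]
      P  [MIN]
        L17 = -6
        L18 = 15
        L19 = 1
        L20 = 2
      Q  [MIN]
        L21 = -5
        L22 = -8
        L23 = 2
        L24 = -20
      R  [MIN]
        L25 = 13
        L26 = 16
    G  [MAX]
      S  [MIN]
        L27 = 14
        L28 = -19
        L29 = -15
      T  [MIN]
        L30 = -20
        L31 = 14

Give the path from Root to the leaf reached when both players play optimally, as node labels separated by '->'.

Root -> A -> D -> K -> L9

H (MIN): min(19, -17, -16, -2) = -17
J (MIN): min(12, 9) = 9
C (MAX): max(-17, 9) = 9
K (MIN): min(16, 6, 1) = 1
L (MIN): min(-11, 20, 1) = -11
D (MAX): max(1, -11) = 1
A (MIN): min(9, 1) = 1
M (MIN): min(-20, 7) = -20
N (MIN): min(14, 4) = 4
E (MAX): max(-20, 4) = 4
P (MIN): min(-6, 15, 1, 2) = -6
Q (MIN): min(-5, -8, 2, -20) = -20
R (MIN): min(13, 16) = 13
F (MAX): max(-6, -20, 13) = 13
S (MIN): min(14, -19, -15) = -19
T (MIN): min(-20, 14) = -20
G (MAX): max(-19, -20) = -19
B (MIN): min(4, 13, -19) = -19
Root (MAX): max(1, -19) = 1
At Root, MAX picks A (highest: 1).
At A, MIN picks D (lowest: 1).
At D, MAX picks K (highest: 1).
At K, MIN picks L9 (lowest: 1).
Terminal value 1.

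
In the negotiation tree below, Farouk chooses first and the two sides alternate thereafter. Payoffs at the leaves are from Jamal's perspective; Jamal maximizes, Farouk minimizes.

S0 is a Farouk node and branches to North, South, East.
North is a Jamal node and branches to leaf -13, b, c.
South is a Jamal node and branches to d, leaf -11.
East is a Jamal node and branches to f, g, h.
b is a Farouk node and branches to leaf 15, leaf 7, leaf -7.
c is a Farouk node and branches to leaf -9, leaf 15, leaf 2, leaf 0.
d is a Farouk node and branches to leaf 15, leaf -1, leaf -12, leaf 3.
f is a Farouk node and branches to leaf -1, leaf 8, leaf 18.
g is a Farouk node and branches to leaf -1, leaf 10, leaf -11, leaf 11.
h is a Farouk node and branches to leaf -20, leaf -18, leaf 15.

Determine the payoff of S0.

-11

b (Farouk): min(15, 7, -7) = -7
c (Farouk): min(-9, 15, 2, 0) = -9
North (Jamal): max(-13, -7, -9) = -7
d (Farouk): min(15, -1, -12, 3) = -12
South (Jamal): max(-12, -11) = -11
f (Farouk): min(-1, 8, 18) = -1
g (Farouk): min(-1, 10, -11, 11) = -11
h (Farouk): min(-20, -18, 15) = -20
East (Jamal): max(-1, -11, -20) = -1
S0 (Farouk): min(-7, -11, -1) = -11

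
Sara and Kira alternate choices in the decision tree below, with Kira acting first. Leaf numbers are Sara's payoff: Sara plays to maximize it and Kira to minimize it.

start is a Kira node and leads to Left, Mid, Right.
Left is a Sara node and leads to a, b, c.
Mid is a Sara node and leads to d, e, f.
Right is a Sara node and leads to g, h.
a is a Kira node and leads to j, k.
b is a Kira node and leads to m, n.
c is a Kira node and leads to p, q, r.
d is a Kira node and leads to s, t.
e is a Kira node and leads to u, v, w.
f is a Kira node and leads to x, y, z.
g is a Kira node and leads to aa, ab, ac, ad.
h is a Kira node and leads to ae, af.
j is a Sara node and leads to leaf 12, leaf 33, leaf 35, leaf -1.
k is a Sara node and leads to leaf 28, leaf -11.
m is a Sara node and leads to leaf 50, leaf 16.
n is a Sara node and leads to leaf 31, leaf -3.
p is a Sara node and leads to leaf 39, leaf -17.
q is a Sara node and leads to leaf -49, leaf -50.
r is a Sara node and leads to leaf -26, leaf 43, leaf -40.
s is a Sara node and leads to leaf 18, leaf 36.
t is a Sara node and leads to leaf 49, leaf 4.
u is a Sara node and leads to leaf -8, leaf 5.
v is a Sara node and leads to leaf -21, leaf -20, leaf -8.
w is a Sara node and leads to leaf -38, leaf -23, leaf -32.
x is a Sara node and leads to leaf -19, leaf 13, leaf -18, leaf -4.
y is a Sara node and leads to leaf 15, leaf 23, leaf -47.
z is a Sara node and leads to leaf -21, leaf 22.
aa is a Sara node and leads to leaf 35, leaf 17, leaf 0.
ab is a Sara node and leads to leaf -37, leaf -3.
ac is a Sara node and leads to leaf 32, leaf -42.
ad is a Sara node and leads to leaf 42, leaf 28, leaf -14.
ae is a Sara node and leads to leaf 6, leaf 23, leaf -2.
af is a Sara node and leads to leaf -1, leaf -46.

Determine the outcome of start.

j (Sara): max(12, 33, 35, -1) = 35
k (Sara): max(28, -11) = 28
a (Kira): min(35, 28) = 28
m (Sara): max(50, 16) = 50
n (Sara): max(31, -3) = 31
b (Kira): min(50, 31) = 31
p (Sara): max(39, -17) = 39
q (Sara): max(-49, -50) = -49
r (Sara): max(-26, 43, -40) = 43
c (Kira): min(39, -49, 43) = -49
Left (Sara): max(28, 31, -49) = 31
s (Sara): max(18, 36) = 36
t (Sara): max(49, 4) = 49
d (Kira): min(36, 49) = 36
u (Sara): max(-8, 5) = 5
v (Sara): max(-21, -20, -8) = -8
w (Sara): max(-38, -23, -32) = -23
e (Kira): min(5, -8, -23) = -23
x (Sara): max(-19, 13, -18, -4) = 13
y (Sara): max(15, 23, -47) = 23
z (Sara): max(-21, 22) = 22
f (Kira): min(13, 23, 22) = 13
Mid (Sara): max(36, -23, 13) = 36
aa (Sara): max(35, 17, 0) = 35
ab (Sara): max(-37, -3) = -3
ac (Sara): max(32, -42) = 32
ad (Sara): max(42, 28, -14) = 42
g (Kira): min(35, -3, 32, 42) = -3
ae (Sara): max(6, 23, -2) = 23
af (Sara): max(-1, -46) = -1
h (Kira): min(23, -1) = -1
Right (Sara): max(-3, -1) = -1
start (Kira): min(31, 36, -1) = -1

-1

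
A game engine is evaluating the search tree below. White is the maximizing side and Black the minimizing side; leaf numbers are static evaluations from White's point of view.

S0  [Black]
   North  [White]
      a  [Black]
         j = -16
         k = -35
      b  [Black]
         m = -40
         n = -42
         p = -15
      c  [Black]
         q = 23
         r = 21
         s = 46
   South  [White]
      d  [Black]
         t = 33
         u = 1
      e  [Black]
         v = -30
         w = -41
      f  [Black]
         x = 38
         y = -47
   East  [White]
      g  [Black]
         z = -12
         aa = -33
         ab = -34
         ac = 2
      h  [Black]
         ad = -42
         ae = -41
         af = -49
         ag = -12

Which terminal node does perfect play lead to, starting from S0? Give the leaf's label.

ab

a (Black): min(-16, -35) = -35
b (Black): min(-40, -42, -15) = -42
c (Black): min(23, 21, 46) = 21
North (White): max(-35, -42, 21) = 21
d (Black): min(33, 1) = 1
e (Black): min(-30, -41) = -41
f (Black): min(38, -47) = -47
South (White): max(1, -41, -47) = 1
g (Black): min(-12, -33, -34, 2) = -34
h (Black): min(-42, -41, -49, -12) = -49
East (White): max(-34, -49) = -34
S0 (Black): min(21, 1, -34) = -34
At S0, Black picks East (lowest: -34).
At East, White picks g (highest: -34).
At g, Black picks ab (lowest: -34).
Terminal value -34.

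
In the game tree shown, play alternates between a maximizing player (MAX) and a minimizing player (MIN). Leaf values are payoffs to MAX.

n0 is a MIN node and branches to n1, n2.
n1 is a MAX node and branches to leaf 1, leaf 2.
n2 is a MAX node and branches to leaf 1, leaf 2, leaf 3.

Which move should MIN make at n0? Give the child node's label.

n1 (MAX): max(1, 2) = 2
n2 (MAX): max(1, 2, 3) = 3
n0 (MIN): min(2, 3) = 2
MIN at n0 wants the lowest of {n1=2, n2=3}, so chooses n1.

n1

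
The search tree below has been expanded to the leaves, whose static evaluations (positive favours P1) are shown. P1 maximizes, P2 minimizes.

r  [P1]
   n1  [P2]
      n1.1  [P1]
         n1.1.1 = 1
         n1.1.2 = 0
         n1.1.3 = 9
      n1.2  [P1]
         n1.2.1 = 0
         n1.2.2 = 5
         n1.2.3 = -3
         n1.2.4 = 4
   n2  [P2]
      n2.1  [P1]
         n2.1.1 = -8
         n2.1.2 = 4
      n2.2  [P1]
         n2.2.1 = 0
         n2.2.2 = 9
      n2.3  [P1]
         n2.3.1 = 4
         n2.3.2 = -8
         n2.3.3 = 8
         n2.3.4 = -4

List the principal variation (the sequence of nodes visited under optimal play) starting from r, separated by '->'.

r -> n1 -> n1.2 -> n1.2.2

n1.1 (P1): max(1, 0, 9) = 9
n1.2 (P1): max(0, 5, -3, 4) = 5
n1 (P2): min(9, 5) = 5
n2.1 (P1): max(-8, 4) = 4
n2.2 (P1): max(0, 9) = 9
n2.3 (P1): max(4, -8, 8, -4) = 8
n2 (P2): min(4, 9, 8) = 4
r (P1): max(5, 4) = 5
At r, P1 picks n1 (highest: 5).
At n1, P2 picks n1.2 (lowest: 5).
At n1.2, P1 picks n1.2.2 (highest: 5).
Terminal value 5.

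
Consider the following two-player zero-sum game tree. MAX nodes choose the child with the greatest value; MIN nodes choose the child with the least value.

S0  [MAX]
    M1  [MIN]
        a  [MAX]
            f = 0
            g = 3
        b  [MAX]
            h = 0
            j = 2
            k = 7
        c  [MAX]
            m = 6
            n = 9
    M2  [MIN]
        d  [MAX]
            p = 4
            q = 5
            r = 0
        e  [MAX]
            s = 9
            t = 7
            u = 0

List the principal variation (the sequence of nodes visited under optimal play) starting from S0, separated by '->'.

S0 -> M2 -> d -> q

a (MAX): max(0, 3) = 3
b (MAX): max(0, 2, 7) = 7
c (MAX): max(6, 9) = 9
M1 (MIN): min(3, 7, 9) = 3
d (MAX): max(4, 5, 0) = 5
e (MAX): max(9, 7, 0) = 9
M2 (MIN): min(5, 9) = 5
S0 (MAX): max(3, 5) = 5
At S0, MAX picks M2 (highest: 5).
At M2, MIN picks d (lowest: 5).
At d, MAX picks q (highest: 5).
Terminal value 5.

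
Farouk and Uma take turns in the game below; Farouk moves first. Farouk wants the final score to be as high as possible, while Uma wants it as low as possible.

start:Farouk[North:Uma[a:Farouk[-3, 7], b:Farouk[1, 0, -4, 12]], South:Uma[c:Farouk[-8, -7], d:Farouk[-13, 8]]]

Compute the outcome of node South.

-7

c (Farouk): max(-8, -7) = -7
d (Farouk): max(-13, 8) = 8
South (Uma): min(-7, 8) = -7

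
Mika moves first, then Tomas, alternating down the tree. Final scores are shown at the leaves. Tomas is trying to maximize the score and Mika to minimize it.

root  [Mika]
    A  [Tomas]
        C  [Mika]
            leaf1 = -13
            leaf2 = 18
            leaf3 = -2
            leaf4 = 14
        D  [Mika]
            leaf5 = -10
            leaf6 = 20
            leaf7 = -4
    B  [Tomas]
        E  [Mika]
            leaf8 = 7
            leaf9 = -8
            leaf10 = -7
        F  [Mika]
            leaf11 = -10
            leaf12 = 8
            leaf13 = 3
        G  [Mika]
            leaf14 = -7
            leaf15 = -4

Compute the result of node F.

F (Mika): min(-10, 8, 3) = -10

-10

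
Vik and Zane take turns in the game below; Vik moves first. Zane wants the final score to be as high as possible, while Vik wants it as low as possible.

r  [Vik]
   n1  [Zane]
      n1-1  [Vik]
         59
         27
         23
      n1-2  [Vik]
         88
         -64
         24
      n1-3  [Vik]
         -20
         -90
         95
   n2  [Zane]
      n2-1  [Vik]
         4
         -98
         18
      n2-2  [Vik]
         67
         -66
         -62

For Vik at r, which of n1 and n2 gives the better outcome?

n2

n1-1 (Vik): min(59, 27, 23) = 23
n1-2 (Vik): min(88, -64, 24) = -64
n1-3 (Vik): min(-20, -90, 95) = -90
n1 (Zane): max(23, -64, -90) = 23
n2-1 (Vik): min(4, -98, 18) = -98
n2-2 (Vik): min(67, -66, -62) = -66
n2 (Zane): max(-98, -66) = -66
Vik prefers the lower value; n1=23, n2=-66. n2 is better since -66 < 23.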